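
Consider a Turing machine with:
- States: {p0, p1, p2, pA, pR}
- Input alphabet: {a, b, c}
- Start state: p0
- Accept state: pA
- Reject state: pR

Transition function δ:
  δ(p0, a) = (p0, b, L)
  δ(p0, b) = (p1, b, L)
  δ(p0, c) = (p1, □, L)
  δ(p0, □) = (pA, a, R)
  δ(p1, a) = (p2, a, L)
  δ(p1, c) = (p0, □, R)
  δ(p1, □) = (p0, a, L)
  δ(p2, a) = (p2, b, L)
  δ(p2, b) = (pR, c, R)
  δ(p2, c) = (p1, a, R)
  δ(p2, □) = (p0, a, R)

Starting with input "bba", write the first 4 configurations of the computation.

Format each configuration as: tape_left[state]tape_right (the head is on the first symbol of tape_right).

Transitions applied:
Step 1: δ(p0, b) = (p1, b, L)
Step 2: δ(p1, □) = (p0, a, L)
Step 3: δ(p0, □) = (pA, a, R)

The first 4 configurations are:
[p0]bba ⊢ [p1]□bba ⊢ [p0]□abba ⊢ a[pA]abba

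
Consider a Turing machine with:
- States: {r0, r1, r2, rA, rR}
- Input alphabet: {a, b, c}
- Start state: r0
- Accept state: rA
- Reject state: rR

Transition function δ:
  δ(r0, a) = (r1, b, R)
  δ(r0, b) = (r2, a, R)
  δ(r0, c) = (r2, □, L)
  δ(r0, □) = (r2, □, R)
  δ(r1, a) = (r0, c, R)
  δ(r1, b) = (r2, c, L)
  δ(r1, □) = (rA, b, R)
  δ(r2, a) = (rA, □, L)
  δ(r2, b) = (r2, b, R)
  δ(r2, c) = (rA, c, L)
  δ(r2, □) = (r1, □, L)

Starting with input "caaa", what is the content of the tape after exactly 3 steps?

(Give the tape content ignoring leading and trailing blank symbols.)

Execution trace:
Initial: [r0]caaa
Step 1: δ(r0, c) = (r2, □, L) → [r2]□□aaa
Step 2: δ(r2, □) = (r1, □, L) → [r1]□□□aaa
Step 3: δ(r1, □) = (rA, b, R) → b[rA]□□aaa

The machine reaches the accept state rA and halts.

After 3 steps, the tape (ignoring leading/trailing blanks) is: b□□aaa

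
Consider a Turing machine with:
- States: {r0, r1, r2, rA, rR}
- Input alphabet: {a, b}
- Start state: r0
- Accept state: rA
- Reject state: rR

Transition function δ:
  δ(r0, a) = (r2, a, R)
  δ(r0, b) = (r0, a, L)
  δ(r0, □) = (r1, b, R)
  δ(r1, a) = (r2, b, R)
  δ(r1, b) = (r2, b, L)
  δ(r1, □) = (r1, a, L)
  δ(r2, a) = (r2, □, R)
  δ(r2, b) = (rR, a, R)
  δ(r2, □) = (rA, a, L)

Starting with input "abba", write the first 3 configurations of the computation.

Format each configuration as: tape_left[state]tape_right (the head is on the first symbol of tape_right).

Transitions applied:
Step 1: δ(r0, a) = (r2, a, R)
Step 2: δ(r2, b) = (rR, a, R)

The first 3 configurations are:
[r0]abba ⊢ a[r2]bba ⊢ aa[rR]ba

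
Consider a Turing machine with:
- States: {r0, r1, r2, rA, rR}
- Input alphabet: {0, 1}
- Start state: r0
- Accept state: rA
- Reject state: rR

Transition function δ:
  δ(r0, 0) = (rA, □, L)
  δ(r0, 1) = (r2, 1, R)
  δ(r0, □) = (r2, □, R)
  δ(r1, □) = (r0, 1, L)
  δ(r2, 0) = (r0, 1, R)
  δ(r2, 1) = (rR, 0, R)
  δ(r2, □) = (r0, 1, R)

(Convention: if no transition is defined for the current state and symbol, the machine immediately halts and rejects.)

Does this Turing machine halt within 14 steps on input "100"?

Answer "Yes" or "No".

Execution trace:
Initial: [r0]100
Step 1: δ(r0, 1) = (r2, 1, R) → 1[r2]00
Step 2: δ(r2, 0) = (r0, 1, R) → 11[r0]0
Step 3: δ(r0, 0) = (rA, □, L) → 1[rA]1□

The machine reaches the accept state rA and halts.
The machine halted after 3 steps (within the 14-step bound).

Answer: Yes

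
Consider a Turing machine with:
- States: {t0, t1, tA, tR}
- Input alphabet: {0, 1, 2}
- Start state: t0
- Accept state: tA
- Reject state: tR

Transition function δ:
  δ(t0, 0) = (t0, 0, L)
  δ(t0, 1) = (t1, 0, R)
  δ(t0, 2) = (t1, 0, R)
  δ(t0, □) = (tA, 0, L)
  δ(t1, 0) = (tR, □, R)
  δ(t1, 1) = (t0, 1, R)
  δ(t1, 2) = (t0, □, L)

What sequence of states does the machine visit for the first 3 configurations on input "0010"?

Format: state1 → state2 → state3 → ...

Execution trace:
Initial: [t0]0010
Step 1: δ(t0, 0) = (t0, 0, L) → [t0]□0010
Step 2: δ(t0, □) = (tA, 0, L) → [tA]□00010

The machine reaches the accept state tA and halts.

State sequence: t0 → t0 → tA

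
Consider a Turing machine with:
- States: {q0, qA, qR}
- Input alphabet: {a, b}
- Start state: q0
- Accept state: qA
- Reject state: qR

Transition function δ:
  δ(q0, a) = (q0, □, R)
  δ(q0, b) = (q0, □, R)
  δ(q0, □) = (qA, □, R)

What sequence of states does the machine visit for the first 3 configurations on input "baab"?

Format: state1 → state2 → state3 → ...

Execution trace:
Initial: [q0]baab
Step 1: δ(q0, b) = (q0, □, R) → □[q0]aab
Step 2: δ(q0, a) = (q0, □, R) → □□[q0]ab

State sequence: q0 → q0 → q0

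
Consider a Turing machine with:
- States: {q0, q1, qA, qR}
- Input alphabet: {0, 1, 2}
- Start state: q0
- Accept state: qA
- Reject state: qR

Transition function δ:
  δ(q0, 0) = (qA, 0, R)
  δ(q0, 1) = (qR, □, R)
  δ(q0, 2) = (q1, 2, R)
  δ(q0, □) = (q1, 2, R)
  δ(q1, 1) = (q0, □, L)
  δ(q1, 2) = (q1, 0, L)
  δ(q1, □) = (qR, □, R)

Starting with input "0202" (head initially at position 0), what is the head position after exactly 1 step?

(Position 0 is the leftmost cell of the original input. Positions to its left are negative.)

Execution trace (head position shown):
Step 0: [q0]0202  (head at position 0)
Step 1: move right → 0[qA]202  (head at position 1)

After 1 step, the head is at position 1.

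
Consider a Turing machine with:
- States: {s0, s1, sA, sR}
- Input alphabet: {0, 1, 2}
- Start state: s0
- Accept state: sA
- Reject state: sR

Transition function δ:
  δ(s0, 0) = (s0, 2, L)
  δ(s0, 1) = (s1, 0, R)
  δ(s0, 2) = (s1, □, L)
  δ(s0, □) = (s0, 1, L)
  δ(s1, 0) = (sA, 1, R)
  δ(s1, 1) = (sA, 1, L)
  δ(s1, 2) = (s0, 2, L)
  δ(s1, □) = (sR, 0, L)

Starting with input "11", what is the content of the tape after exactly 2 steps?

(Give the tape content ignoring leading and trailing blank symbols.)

Execution trace:
Initial: [s0]11
Step 1: δ(s0, 1) = (s1, 0, R) → 0[s1]1
Step 2: δ(s1, 1) = (sA, 1, L) → [sA]01

The machine reaches the accept state sA and halts.

After 2 steps, the tape (ignoring leading/trailing blanks) is: 01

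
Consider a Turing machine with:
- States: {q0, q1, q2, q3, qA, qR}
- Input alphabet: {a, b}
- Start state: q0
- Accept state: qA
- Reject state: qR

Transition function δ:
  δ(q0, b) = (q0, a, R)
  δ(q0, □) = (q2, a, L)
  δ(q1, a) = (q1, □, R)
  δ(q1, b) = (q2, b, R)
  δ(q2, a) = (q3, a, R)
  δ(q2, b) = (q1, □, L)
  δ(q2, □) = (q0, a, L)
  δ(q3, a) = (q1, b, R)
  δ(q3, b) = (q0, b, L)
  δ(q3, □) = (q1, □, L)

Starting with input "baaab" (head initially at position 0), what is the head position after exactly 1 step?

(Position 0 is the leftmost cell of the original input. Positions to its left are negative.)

Execution trace (head position shown):
Step 0: [q0]baaab  (head at position 0)
Step 1: move right → a[q0]aaab  (head at position 1)

After 1 step, the head is at position 1.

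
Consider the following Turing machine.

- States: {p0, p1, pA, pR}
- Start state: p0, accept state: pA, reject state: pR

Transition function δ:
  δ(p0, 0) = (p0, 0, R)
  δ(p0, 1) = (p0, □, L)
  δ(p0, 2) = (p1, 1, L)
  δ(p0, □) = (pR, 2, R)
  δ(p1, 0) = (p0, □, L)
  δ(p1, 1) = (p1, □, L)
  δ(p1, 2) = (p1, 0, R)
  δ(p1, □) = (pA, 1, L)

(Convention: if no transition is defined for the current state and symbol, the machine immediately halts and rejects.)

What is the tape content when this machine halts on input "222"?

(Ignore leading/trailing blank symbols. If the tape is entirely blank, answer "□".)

Execution trace:
Initial: [p0]222
Step 1: δ(p0, 2) = (p1, 1, L) → [p1]□122
Step 2: δ(p1, □) = (pA, 1, L) → [pA]□1122

The machine reaches the accept state pA and halts.

Final tape (ignoring leading/trailing blanks): 1122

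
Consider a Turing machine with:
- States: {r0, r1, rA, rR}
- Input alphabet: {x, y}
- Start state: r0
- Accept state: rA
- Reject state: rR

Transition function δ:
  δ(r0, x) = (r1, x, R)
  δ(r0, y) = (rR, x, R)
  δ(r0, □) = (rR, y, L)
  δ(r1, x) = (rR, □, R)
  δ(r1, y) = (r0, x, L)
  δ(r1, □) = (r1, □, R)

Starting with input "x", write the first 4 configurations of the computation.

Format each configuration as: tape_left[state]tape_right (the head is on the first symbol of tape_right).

Transitions applied:
Step 1: δ(r0, x) = (r1, x, R)
Step 2: δ(r1, □) = (r1, □, R)
Step 3: δ(r1, □) = (r1, □, R)

The first 4 configurations are:
[r0]x ⊢ x[r1]□ ⊢ x□[r1]□ ⊢ x□□[r1]□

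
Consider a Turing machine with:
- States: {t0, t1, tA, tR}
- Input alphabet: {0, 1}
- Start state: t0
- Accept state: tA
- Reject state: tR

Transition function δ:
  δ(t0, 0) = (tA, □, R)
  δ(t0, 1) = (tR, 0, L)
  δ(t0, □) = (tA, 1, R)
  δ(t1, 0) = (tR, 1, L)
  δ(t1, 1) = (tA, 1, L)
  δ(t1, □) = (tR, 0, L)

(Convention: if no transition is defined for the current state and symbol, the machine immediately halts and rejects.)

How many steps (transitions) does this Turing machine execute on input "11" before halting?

Execution trace:
Initial: [t0]11
Step 1: δ(t0, 1) = (tR, 0, L) → [tR]□01

The machine reaches the reject state tR and halts.

The machine executed 1 step before halting.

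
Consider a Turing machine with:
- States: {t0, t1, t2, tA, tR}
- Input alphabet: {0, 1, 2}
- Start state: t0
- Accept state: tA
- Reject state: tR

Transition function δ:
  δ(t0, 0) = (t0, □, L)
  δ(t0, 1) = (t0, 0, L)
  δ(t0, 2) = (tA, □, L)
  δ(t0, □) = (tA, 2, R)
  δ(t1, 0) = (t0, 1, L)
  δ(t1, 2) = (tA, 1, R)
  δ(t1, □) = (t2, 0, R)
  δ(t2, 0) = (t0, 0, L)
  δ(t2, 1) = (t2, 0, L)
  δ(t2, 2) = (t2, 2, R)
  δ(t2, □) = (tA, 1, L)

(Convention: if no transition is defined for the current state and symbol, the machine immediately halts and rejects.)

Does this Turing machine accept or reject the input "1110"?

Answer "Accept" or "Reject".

Execution trace:
Initial: [t0]1110
Step 1: δ(t0, 1) = (t0, 0, L) → [t0]□0110
Step 2: δ(t0, □) = (tA, 2, R) → 2[tA]0110

The machine reaches the accept state tA and halts.

Answer: Accept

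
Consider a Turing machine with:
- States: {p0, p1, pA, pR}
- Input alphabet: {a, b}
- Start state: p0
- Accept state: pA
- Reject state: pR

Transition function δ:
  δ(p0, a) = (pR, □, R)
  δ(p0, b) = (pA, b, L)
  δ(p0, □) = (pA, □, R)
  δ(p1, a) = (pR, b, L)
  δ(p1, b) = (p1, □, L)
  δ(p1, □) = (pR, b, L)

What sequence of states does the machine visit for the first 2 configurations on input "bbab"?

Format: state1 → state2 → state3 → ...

Execution trace:
Initial: [p0]bbab
Step 1: δ(p0, b) = (pA, b, L) → [pA]□bbab

The machine reaches the accept state pA and halts.

State sequence: p0 → pA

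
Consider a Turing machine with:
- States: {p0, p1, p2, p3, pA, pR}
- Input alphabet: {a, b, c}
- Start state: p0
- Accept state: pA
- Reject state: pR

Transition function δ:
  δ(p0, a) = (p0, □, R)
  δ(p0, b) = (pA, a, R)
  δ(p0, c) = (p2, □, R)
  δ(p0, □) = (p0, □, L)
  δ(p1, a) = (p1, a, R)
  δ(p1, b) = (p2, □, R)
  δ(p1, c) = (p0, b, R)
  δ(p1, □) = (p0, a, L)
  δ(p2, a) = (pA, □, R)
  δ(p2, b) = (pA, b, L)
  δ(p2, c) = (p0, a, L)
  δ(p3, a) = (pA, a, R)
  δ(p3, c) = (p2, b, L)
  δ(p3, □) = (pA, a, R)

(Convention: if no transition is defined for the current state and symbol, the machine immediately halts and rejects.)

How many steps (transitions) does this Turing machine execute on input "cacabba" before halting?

Execution trace:
Initial: [p0]cacabba
Step 1: δ(p0, c) = (p2, □, R) → □[p2]acabba
Step 2: δ(p2, a) = (pA, □, R) → □□[pA]cabba

The machine reaches the accept state pA and halts.

The machine executed 2 steps before halting.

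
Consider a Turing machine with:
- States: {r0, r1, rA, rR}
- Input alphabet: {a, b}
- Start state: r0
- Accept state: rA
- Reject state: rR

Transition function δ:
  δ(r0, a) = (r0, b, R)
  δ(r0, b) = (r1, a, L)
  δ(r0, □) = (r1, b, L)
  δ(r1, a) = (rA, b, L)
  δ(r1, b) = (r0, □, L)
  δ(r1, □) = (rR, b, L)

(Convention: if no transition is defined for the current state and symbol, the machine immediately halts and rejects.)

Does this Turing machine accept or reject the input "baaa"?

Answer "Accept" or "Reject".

Execution trace:
Initial: [r0]baaa
Step 1: δ(r0, b) = (r1, a, L) → [r1]□aaaa
Step 2: δ(r1, □) = (rR, b, L) → [rR]□baaaa

The machine reaches the reject state rR and halts.

Answer: Reject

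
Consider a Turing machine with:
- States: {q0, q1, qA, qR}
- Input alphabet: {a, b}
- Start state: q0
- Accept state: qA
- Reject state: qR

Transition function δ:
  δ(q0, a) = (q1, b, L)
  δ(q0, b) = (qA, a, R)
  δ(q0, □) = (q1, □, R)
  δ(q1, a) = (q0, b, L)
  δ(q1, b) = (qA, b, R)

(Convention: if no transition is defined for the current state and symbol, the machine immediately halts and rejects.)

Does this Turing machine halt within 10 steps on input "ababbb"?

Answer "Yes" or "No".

Execution trace:
Initial: [q0]ababbb
Step 1: δ(q0, a) = (q1, b, L) → [q1]□bbabbb

No transition is defined for δ(q1, □). By convention the machine halts and rejects.
The machine halted after 1 step (within the 10-step bound).

Answer: Yes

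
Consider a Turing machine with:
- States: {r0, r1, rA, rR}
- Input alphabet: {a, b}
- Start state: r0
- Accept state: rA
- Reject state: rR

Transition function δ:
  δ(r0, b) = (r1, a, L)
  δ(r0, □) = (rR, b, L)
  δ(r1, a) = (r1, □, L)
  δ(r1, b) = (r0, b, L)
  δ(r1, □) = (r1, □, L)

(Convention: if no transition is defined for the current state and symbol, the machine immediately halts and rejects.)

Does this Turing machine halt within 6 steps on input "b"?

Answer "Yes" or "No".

Execution trace:
Initial: [r0]b
Step 1: δ(r0, b) = (r1, a, L) → [r1]□a
Step 2: δ(r1, □) = (r1, □, L) → [r1]□□a
Step 3: δ(r1, □) = (r1, □, L) → [r1]□□□a
Step 4: δ(r1, □) = (r1, □, L) → [r1]□□□□a
Step 5: δ(r1, □) = (r1, □, L) → [r1]□□□□□a
Step 6: δ(r1, □) = (r1, □, L) → [r1]□□□□□□a

The machine has not reached a halting state after 6 steps.
The machine did not halt within the 6-step bound.

Answer: No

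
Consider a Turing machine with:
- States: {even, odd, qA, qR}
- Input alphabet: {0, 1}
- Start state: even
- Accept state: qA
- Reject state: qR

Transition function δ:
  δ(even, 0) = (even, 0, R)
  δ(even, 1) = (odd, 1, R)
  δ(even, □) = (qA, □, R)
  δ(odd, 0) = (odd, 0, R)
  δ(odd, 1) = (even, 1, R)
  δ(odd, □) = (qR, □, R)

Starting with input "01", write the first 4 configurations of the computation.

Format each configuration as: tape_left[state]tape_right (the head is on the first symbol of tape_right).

Transitions applied:
Step 1: δ(even, 0) = (even, 0, R)
Step 2: δ(even, 1) = (odd, 1, R)
Step 3: δ(odd, □) = (qR, □, R)

The first 4 configurations are:
[even]01 ⊢ 0[even]1 ⊢ 01[odd]□ ⊢ 01□[qR]□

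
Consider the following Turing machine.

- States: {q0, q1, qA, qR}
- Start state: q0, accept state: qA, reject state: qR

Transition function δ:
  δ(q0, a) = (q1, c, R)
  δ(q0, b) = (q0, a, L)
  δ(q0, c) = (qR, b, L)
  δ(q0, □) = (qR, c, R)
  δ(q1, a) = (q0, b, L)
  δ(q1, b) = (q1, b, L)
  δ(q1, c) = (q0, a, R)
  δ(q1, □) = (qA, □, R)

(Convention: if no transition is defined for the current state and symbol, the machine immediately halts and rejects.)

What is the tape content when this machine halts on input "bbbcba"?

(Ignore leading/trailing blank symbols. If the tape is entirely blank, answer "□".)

Execution trace:
Initial: [q0]bbbcba
Step 1: δ(q0, b) = (q0, a, L) → [q0]□abbcba
Step 2: δ(q0, □) = (qR, c, R) → c[qR]abbcba

The machine reaches the reject state qR and halts.

Final tape (ignoring leading/trailing blanks): cabbcba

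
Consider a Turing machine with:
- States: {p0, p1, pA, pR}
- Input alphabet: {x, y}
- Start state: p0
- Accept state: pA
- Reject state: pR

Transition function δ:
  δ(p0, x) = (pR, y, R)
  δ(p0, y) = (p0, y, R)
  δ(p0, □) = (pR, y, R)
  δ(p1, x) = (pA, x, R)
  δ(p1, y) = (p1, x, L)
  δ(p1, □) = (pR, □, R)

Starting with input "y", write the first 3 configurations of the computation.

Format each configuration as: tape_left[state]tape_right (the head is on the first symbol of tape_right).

Transitions applied:
Step 1: δ(p0, y) = (p0, y, R)
Step 2: δ(p0, □) = (pR, y, R)

The first 3 configurations are:
[p0]y ⊢ y[p0]□ ⊢ yy[pR]□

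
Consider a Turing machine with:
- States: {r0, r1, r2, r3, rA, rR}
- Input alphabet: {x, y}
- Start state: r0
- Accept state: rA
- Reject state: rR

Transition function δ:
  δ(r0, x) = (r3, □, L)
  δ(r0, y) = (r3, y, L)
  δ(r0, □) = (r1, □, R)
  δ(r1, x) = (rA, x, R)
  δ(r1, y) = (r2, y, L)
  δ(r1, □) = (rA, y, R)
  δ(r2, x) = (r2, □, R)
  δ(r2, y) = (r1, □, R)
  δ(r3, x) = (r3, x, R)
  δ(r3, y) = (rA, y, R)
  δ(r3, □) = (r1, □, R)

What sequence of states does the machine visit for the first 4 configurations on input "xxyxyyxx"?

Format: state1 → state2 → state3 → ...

Execution trace:
Initial: [r0]xxyxyyxx
Step 1: δ(r0, x) = (r3, □, L) → [r3]□□xyxyyxx
Step 2: δ(r3, □) = (r1, □, R) → □[r1]□xyxyyxx
Step 3: δ(r1, □) = (rA, y, R) → □y[rA]xyxyyxx

The machine reaches the accept state rA and halts.

State sequence: r0 → r3 → r1 → rA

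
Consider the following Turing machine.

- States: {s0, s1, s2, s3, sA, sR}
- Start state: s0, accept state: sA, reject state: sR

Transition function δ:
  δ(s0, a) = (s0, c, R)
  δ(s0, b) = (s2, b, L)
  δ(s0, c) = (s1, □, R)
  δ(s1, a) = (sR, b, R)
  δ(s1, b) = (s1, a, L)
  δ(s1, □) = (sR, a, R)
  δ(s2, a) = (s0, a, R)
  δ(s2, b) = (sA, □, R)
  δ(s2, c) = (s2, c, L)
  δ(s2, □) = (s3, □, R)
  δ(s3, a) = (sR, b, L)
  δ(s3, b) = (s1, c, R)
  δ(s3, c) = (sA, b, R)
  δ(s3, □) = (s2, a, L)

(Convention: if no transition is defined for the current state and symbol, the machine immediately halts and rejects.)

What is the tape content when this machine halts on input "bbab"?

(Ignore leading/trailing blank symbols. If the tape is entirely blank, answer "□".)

Execution trace:
Initial: [s0]bbab
Step 1: δ(s0, b) = (s2, b, L) → [s2]□bbab
Step 2: δ(s2, □) = (s3, □, R) → □[s3]bbab
Step 3: δ(s3, b) = (s1, c, R) → □c[s1]bab
Step 4: δ(s1, b) = (s1, a, L) → □[s1]caab

No transition is defined for δ(s1, c). By convention the machine halts and rejects.

Final tape (ignoring leading/trailing blanks): caab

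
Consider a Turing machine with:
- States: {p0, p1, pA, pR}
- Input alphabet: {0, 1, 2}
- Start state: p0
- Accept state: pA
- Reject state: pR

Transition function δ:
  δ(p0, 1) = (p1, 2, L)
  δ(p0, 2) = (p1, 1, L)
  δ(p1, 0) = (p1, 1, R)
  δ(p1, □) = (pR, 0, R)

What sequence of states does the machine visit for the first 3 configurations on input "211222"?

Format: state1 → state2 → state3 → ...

Execution trace:
Initial: [p0]211222
Step 1: δ(p0, 2) = (p1, 1, L) → [p1]□111222
Step 2: δ(p1, □) = (pR, 0, R) → 0[pR]111222

The machine reaches the reject state pR and halts.

State sequence: p0 → p1 → pR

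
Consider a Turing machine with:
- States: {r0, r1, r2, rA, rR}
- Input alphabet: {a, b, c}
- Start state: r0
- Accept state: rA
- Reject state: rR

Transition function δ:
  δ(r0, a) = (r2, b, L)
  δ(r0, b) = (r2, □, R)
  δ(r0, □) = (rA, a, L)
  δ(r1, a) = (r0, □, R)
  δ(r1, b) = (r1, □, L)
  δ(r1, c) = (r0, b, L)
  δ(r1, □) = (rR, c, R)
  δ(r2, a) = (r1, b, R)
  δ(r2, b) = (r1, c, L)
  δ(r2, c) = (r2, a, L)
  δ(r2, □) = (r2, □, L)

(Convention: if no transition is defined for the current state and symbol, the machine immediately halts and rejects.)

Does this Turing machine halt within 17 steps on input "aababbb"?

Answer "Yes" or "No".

Execution trace:
Initial: [r0]aababbb
Step 1: δ(r0, a) = (r2, b, L) → [r2]□bababbb
Step 2: δ(r2, □) = (r2, □, L) → [r2]□□bababbb
Step 3: δ(r2, □) = (r2, □, L) → [r2]□□□bababbb
Step 4: δ(r2, □) = (r2, □, L) → [r2]□□□□bababbb
Step 5: δ(r2, □) = (r2, □, L) → [r2]□□□□□bababbb
Step 6: δ(r2, □) = (r2, □, L) → [r2]□□□□□□bababbb
Step 7: δ(r2, □) = (r2, □, L) → [r2]□□□□□□□bababbb
Step 8: δ(r2, □) = (r2, □, L) → [r2]□□□□□□□□bababbb
Step 9: δ(r2, □) = (r2, □, L) → [r2]□□□□□□□□□bababbb
Step 10: δ(r2, □) = (r2, □, L) → [r2]□□□□□□□□□□bababbb
Step 11: δ(r2, □) = (r2, □, L) → [r2]□□□□□□□□□□□bababbb
Step 12: δ(r2, □) = (r2, □, L) → [r2]□□□□□□□□□□□□bababbb
Step 13: δ(r2, □) = (r2, □, L) → [r2]□□□□□□□□□□□□□bababbb
Step 14: δ(r2, □) = (r2, □, L) → [r2]□□□□□□□□□□□□□□bababbb
Step 15: δ(r2, □) = (r2, □, L) → [r2]□□□□□□□□□□□□□□□bababbb
Step 16: δ(r2, □) = (r2, □, L) → [r2]□□□□□□□□□□□□□□□□bababbb
Step 17: δ(r2, □) = (r2, □, L) → [r2]□□□□□□□□□□□□□□□□□bababbb

The machine has not reached a halting state after 17 steps.
The machine did not halt within the 17-step bound.

Answer: No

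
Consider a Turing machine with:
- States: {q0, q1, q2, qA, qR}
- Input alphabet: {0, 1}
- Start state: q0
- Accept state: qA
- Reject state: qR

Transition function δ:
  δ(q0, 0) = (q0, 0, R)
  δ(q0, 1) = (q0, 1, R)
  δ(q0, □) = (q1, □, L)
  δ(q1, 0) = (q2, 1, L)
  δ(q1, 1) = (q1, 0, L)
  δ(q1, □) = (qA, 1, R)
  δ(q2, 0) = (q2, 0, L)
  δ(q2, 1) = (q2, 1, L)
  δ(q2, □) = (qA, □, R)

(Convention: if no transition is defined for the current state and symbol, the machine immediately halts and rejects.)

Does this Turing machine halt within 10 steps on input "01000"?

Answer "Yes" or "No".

Execution trace:
Initial: [q0]01000
Step 1: δ(q0, 0) = (q0, 0, R) → 0[q0]1000
Step 2: δ(q0, 1) = (q0, 1, R) → 01[q0]000
Step 3: δ(q0, 0) = (q0, 0, R) → 010[q0]00
Step 4: δ(q0, 0) = (q0, 0, R) → 0100[q0]0
Step 5: δ(q0, 0) = (q0, 0, R) → 01000[q0]□
Step 6: δ(q0, □) = (q1, □, L) → 0100[q1]0□
Step 7: δ(q1, 0) = (q2, 1, L) → 010[q2]01□
Step 8: δ(q2, 0) = (q2, 0, L) → 01[q2]001□
Step 9: δ(q2, 0) = (q2, 0, L) → 0[q2]1001□
Step 10: δ(q2, 1) = (q2, 1, L) → [q2]01001□

The machine has not reached a halting state after 10 steps.
The machine did not halt within the 10-step bound.

Answer: No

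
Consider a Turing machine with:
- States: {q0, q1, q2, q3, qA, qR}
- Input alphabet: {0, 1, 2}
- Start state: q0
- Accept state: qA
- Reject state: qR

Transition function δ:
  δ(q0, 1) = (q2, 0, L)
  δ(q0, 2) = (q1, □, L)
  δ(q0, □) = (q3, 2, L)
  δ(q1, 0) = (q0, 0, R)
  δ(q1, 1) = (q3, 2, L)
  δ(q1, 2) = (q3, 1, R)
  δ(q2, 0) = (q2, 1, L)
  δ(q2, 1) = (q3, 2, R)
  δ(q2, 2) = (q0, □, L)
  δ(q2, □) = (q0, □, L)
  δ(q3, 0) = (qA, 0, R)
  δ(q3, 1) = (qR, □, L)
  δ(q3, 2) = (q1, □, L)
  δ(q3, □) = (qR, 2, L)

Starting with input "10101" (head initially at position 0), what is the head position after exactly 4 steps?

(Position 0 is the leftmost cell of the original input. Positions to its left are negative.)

Execution trace (head position shown):
Step 0: [q0]10101  (head at position 0)
Step 1: move left → [q2]□00101  (head at position -1)
Step 2: move left → [q0]□□00101  (head at position -2)
Step 3: move left → [q3]□2□00101  (head at position -3)
Step 4: move left → [qR]□22□00101  (head at position -4)

After 4 steps, the head is at position -4.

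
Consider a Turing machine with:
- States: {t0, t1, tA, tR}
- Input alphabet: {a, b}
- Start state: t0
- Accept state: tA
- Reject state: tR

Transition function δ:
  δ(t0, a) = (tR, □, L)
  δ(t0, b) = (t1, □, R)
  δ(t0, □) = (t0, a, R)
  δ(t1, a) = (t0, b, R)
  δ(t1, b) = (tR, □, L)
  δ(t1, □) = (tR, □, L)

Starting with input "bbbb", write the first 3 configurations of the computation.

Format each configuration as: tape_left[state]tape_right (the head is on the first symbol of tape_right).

Transitions applied:
Step 1: δ(t0, b) = (t1, □, R)
Step 2: δ(t1, b) = (tR, □, L)

The first 3 configurations are:
[t0]bbbb ⊢ □[t1]bbb ⊢ [tR]□□bb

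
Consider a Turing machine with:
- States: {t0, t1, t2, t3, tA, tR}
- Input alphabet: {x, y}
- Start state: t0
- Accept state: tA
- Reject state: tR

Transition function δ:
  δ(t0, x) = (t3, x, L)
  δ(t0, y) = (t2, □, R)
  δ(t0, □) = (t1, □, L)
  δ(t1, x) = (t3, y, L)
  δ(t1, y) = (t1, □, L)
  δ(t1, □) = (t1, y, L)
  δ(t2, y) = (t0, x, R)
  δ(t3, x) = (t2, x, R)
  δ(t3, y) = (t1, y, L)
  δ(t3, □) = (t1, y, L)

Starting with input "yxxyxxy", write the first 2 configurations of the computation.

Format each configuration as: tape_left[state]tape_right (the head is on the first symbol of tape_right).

Transitions applied:
Step 1: δ(t0, y) = (t2, □, R)

The first 2 configurations are:
[t0]yxxyxxy ⊢ □[t2]xxyxxy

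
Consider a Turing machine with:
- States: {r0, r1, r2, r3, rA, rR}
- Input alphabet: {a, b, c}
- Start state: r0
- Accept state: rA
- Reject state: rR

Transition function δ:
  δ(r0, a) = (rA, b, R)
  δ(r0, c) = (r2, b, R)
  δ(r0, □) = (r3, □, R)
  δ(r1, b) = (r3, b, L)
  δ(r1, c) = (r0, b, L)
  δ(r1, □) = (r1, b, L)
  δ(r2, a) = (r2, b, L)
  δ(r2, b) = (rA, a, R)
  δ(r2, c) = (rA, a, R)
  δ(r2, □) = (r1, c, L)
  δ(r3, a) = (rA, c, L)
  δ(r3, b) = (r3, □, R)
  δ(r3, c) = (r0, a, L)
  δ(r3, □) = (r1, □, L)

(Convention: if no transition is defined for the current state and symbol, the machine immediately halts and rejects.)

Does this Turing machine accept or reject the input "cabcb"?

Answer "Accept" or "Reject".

Execution trace:
Initial: [r0]cabcb
Step 1: δ(r0, c) = (r2, b, R) → b[r2]abcb
Step 2: δ(r2, a) = (r2, b, L) → [r2]bbbcb
Step 3: δ(r2, b) = (rA, a, R) → a[rA]bbcb

The machine reaches the accept state rA and halts.

Answer: Accept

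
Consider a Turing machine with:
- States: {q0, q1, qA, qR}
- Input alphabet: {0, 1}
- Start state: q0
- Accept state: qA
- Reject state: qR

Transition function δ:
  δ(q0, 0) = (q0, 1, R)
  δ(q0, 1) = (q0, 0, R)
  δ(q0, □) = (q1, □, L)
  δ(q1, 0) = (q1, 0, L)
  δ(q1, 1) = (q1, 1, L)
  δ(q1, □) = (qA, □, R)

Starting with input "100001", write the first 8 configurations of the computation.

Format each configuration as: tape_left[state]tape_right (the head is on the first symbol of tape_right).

Transitions applied:
Step 1: δ(q0, 1) = (q0, 0, R)
Step 2: δ(q0, 0) = (q0, 1, R)
Step 3: δ(q0, 0) = (q0, 1, R)
Step 4: δ(q0, 0) = (q0, 1, R)
Step 5: δ(q0, 0) = (q0, 1, R)
Step 6: δ(q0, 1) = (q0, 0, R)
Step 7: δ(q0, □) = (q1, □, L)

The first 8 configurations are:
[q0]100001 ⊢ 0[q0]00001 ⊢ 01[q0]0001 ⊢ 011[q0]001 ⊢ 0111[q0]01 ⊢ 01111[q0]1 ⊢ 011110[q0]□ ⊢ 01111[q1]0□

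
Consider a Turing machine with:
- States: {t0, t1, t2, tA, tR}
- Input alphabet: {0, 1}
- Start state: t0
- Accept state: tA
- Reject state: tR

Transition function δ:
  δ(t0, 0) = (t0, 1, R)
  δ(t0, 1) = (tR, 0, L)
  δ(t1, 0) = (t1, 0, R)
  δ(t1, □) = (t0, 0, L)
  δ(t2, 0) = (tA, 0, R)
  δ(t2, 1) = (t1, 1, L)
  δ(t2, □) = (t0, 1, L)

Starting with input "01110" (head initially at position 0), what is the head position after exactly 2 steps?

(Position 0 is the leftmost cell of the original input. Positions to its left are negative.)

Execution trace (head position shown):
Step 0: [t0]01110  (head at position 0)
Step 1: move right → 1[t0]1110  (head at position 1)
Step 2: move left → [tR]10110  (head at position 0)

After 2 steps, the head is at position 0.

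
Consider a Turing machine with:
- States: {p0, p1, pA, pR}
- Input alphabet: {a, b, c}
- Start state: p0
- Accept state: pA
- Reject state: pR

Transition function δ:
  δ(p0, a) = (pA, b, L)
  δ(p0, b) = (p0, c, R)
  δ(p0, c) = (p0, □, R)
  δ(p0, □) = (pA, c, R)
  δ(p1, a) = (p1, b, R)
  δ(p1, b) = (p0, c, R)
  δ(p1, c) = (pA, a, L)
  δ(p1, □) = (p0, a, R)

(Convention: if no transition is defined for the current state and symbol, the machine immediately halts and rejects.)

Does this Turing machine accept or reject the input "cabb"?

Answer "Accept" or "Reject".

Execution trace:
Initial: [p0]cabb
Step 1: δ(p0, c) = (p0, □, R) → □[p0]abb
Step 2: δ(p0, a) = (pA, b, L) → [pA]□bbb

The machine reaches the accept state pA and halts.

Answer: Accept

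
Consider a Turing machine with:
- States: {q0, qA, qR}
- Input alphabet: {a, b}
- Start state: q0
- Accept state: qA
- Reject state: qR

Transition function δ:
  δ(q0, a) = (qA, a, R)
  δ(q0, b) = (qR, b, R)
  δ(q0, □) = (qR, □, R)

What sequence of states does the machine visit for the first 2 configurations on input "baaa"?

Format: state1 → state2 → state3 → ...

Execution trace:
Initial: [q0]baaa
Step 1: δ(q0, b) = (qR, b, R) → b[qR]aaa

The machine reaches the reject state qR and halts.

State sequence: q0 → qR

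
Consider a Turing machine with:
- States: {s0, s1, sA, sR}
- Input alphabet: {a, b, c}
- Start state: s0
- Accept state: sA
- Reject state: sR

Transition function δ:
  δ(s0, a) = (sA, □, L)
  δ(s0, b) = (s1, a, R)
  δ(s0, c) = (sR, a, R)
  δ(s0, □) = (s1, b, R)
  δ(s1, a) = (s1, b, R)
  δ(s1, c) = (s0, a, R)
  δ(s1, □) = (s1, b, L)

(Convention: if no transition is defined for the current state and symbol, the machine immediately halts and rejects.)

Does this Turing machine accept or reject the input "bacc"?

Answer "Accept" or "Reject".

Execution trace:
Initial: [s0]bacc
Step 1: δ(s0, b) = (s1, a, R) → a[s1]acc
Step 2: δ(s1, a) = (s1, b, R) → ab[s1]cc
Step 3: δ(s1, c) = (s0, a, R) → aba[s0]c
Step 4: δ(s0, c) = (sR, a, R) → abaa[sR]□

The machine reaches the reject state sR and halts.

Answer: Reject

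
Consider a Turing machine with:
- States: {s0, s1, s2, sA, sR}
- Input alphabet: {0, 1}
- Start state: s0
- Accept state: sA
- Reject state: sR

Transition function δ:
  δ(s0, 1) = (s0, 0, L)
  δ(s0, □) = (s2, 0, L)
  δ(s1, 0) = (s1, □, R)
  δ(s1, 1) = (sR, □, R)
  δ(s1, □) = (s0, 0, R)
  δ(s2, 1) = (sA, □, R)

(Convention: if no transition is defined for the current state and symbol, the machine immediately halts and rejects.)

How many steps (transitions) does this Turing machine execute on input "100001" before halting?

Execution trace:
Initial: [s0]100001
Step 1: δ(s0, 1) = (s0, 0, L) → [s0]□000001
Step 2: δ(s0, □) = (s2, 0, L) → [s2]□0000001

No transition is defined for δ(s2, □). By convention the machine halts and rejects.

The machine executed 2 steps before halting.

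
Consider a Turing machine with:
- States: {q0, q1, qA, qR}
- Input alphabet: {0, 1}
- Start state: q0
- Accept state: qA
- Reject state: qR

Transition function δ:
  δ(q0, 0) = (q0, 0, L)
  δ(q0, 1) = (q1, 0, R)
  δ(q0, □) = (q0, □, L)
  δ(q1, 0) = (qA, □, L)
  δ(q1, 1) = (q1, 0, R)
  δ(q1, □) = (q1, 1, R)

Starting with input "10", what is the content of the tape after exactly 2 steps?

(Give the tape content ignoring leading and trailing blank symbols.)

Execution trace:
Initial: [q0]10
Step 1: δ(q0, 1) = (q1, 0, R) → 0[q1]0
Step 2: δ(q1, 0) = (qA, □, L) → [qA]0□

The machine reaches the accept state qA and halts.

After 2 steps, the tape (ignoring leading/trailing blanks) is: 0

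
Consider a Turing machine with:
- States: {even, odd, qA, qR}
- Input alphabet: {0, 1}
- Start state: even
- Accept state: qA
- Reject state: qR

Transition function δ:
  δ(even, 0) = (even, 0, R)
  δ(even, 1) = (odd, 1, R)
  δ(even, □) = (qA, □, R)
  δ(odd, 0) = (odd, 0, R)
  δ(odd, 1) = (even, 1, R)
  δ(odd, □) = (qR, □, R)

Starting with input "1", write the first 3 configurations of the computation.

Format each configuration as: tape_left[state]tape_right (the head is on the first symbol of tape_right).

Transitions applied:
Step 1: δ(even, 1) = (odd, 1, R)
Step 2: δ(odd, □) = (qR, □, R)

The first 3 configurations are:
[even]1 ⊢ 1[odd]□ ⊢ 1□[qR]□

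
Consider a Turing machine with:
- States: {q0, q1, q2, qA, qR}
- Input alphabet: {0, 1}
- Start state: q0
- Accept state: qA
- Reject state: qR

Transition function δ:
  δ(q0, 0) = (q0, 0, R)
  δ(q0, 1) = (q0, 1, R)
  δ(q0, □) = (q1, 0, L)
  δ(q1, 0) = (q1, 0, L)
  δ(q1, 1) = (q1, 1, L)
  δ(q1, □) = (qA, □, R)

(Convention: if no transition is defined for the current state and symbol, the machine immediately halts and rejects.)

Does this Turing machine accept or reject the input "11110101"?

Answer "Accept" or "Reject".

Execution trace:
Initial: [q0]11110101
Step 1: δ(q0, 1) = (q0, 1, R) → 1[q0]1110101
Step 2: δ(q0, 1) = (q0, 1, R) → 11[q0]110101
Step 3: δ(q0, 1) = (q0, 1, R) → 111[q0]10101
Step 4: δ(q0, 1) = (q0, 1, R) → 1111[q0]0101
Step 5: δ(q0, 0) = (q0, 0, R) → 11110[q0]101
Step 6: δ(q0, 1) = (q0, 1, R) → 111101[q0]01
Step 7: δ(q0, 0) = (q0, 0, R) → 1111010[q0]1
Step 8: δ(q0, 1) = (q0, 1, R) → 11110101[q0]□
Step 9: δ(q0, □) = (q1, 0, L) → 1111010[q1]10
Step 10: δ(q1, 1) = (q1, 1, L) → 111101[q1]010
Step 11: δ(q1, 0) = (q1, 0, L) → 11110[q1]1010
Step 12: δ(q1, 1) = (q1, 1, L) → 1111[q1]01010
Step 13: δ(q1, 0) = (q1, 0, L) → 111[q1]101010
Step 14: δ(q1, 1) = (q1, 1, L) → 11[q1]1101010
Step 15: δ(q1, 1) = (q1, 1, L) → 1[q1]11101010
Step 16: δ(q1, 1) = (q1, 1, L) → [q1]111101010
Step 17: δ(q1, 1) = (q1, 1, L) → [q1]□111101010
Step 18: δ(q1, □) = (qA, □, R) → □[qA]111101010

The machine reaches the accept state qA and halts.

Answer: Accept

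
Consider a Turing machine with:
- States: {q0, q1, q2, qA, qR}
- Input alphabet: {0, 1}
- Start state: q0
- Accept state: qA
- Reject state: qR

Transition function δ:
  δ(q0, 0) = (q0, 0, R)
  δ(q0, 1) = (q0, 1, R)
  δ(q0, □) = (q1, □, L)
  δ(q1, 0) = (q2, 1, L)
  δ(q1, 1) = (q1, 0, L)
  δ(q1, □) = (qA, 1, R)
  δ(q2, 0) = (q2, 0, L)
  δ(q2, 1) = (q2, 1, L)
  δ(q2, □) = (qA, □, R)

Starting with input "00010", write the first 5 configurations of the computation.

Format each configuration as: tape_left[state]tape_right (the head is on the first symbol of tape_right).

Transitions applied:
Step 1: δ(q0, 0) = (q0, 0, R)
Step 2: δ(q0, 0) = (q0, 0, R)
Step 3: δ(q0, 0) = (q0, 0, R)
Step 4: δ(q0, 1) = (q0, 1, R)

The first 5 configurations are:
[q0]00010 ⊢ 0[q0]0010 ⊢ 00[q0]010 ⊢ 000[q0]10 ⊢ 0001[q0]0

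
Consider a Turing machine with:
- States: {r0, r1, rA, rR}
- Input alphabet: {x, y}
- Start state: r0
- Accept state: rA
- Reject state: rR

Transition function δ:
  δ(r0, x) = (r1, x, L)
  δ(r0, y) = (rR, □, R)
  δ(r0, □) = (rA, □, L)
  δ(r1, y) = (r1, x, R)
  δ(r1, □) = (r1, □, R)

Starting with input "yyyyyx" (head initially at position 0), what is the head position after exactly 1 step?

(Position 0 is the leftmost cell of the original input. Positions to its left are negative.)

Execution trace (head position shown):
Step 0: [r0]yyyyyx  (head at position 0)
Step 1: move right → □[rR]yyyyx  (head at position 1)

After 1 step, the head is at position 1.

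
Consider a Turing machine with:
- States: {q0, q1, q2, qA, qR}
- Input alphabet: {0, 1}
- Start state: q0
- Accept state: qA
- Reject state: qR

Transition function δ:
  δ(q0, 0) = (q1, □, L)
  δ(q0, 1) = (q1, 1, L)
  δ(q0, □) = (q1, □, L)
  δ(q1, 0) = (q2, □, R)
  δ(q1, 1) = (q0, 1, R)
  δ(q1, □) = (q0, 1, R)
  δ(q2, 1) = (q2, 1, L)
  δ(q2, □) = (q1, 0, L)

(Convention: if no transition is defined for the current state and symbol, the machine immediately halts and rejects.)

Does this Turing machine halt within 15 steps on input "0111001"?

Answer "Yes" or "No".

Execution trace:
Initial: [q0]0111001
Step 1: δ(q0, 0) = (q1, □, L) → [q1]□□111001
Step 2: δ(q1, □) = (q0, 1, R) → 1[q0]□111001
Step 3: δ(q0, □) = (q1, □, L) → [q1]1□111001
Step 4: δ(q1, 1) = (q0, 1, R) → 1[q0]□111001
Step 5: δ(q0, □) = (q1, □, L) → [q1]1□111001
Step 6: δ(q1, 1) = (q0, 1, R) → 1[q0]□111001
Step 7: δ(q0, □) = (q1, □, L) → [q1]1□111001
Step 8: δ(q1, 1) = (q0, 1, R) → 1[q0]□111001
Step 9: δ(q0, □) = (q1, □, L) → [q1]1□111001
Step 10: δ(q1, 1) = (q0, 1, R) → 1[q0]□111001
Step 11: δ(q0, □) = (q1, □, L) → [q1]1□111001
Step 12: δ(q1, 1) = (q0, 1, R) → 1[q0]□111001
Step 13: δ(q0, □) = (q1, □, L) → [q1]1□111001
Step 14: δ(q1, 1) = (q0, 1, R) → 1[q0]□111001
Step 15: δ(q0, □) = (q1, □, L) → [q1]1□111001

The machine has not reached a halting state after 15 steps.
The machine did not halt within the 15-step bound.

Answer: No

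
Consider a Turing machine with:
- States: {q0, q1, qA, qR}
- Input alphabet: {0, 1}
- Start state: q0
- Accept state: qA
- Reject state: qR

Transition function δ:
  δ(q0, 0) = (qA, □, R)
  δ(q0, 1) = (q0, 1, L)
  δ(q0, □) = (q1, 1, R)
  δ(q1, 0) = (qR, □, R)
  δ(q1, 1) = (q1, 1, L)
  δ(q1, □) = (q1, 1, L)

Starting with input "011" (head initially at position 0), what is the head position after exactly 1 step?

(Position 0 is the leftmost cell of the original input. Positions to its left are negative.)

Execution trace (head position shown):
Step 0: [q0]011  (head at position 0)
Step 1: move right → □[qA]11  (head at position 1)

After 1 step, the head is at position 1.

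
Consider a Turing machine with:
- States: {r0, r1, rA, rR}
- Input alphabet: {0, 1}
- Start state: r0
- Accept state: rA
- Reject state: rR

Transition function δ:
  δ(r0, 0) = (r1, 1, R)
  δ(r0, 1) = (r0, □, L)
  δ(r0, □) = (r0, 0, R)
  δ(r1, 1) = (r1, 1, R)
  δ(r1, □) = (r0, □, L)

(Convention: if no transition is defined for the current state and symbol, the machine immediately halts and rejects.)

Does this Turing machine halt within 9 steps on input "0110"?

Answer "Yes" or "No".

Execution trace:
Initial: [r0]0110
Step 1: δ(r0, 0) = (r1, 1, R) → 1[r1]110
Step 2: δ(r1, 1) = (r1, 1, R) → 11[r1]10
Step 3: δ(r1, 1) = (r1, 1, R) → 111[r1]0

No transition is defined for δ(r1, 0). By convention the machine halts and rejects.
The machine halted after 3 steps (within the 9-step bound).

Answer: Yes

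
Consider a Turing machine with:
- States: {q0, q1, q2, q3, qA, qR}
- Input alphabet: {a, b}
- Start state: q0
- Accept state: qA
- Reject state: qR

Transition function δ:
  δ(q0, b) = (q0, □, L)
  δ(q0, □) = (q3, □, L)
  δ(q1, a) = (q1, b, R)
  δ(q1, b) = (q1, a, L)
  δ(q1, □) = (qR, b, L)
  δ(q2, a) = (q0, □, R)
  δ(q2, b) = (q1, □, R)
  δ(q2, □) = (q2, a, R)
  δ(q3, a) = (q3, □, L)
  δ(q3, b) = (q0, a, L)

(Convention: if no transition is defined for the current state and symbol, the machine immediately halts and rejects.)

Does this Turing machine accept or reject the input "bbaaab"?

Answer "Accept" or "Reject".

Execution trace:
Initial: [q0]bbaaab
Step 1: δ(q0, b) = (q0, □, L) → [q0]□□baaab
Step 2: δ(q0, □) = (q3, □, L) → [q3]□□□baaab

No transition is defined for δ(q3, □). By convention the machine halts and rejects.

Answer: Reject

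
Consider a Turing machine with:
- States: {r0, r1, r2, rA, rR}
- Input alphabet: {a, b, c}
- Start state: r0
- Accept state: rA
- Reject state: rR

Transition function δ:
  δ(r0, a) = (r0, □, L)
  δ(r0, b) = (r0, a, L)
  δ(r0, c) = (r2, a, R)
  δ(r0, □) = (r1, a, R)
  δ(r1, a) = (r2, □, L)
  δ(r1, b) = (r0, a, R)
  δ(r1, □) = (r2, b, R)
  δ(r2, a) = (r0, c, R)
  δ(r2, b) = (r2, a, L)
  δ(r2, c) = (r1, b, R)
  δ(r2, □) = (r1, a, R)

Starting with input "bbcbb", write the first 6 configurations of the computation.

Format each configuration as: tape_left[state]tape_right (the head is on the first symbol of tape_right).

Transitions applied:
Step 1: δ(r0, b) = (r0, a, L)
Step 2: δ(r0, □) = (r1, a, R)
Step 3: δ(r1, a) = (r2, □, L)
Step 4: δ(r2, a) = (r0, c, R)
Step 5: δ(r0, □) = (r1, a, R)

The first 6 configurations are:
[r0]bbcbb ⊢ [r0]□abcbb ⊢ a[r1]abcbb ⊢ [r2]a□bcbb ⊢ c[r0]□bcbb ⊢ ca[r1]bcbb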